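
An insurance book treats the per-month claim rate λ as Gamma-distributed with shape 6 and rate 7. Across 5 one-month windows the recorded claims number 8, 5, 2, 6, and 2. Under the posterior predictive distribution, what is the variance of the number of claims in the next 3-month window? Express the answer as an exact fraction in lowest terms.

145/16

Total count: 8 + 5 + 2 + 6 + 2 = 23.
Total exposure: 5 months.
By Gamma–Poisson conjugacy, the posterior is Gamma(α + Σx, β + Σt) = Gamma(6 + 23, 7 + 5) = Gamma(29, 12).
The posterior predictive for a window of length T is Negative Binomial with variance T·α'·(β'+T)/β'² = 3·29·15/144 = 145/16.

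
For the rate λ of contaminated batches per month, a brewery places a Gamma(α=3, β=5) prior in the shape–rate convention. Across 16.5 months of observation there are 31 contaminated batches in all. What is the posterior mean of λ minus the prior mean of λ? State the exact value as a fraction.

Total count 31 over total exposure 16.5 months.
Posterior: α' = 3 + 31 = 34, β' = 5 + 16.5 = 43/2.
Posterior mean = 34/(43/2) = 68/43; prior mean = 3/5 = 3/5. Difference = 68/43 − 3/5 = 211/215.

211/215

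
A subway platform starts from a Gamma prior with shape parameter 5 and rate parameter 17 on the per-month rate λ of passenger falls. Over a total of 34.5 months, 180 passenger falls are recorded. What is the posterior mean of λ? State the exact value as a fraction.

Total count 180 over total exposure 34.5 months.
The Gamma prior is conjugate for the Poisson rate, so λ | data ~ Gamma(5+180, 17+34.5) = Gamma(185, 103/2).
Posterior mean = α'/β' = 185/(103/2) = 370/103.

370/103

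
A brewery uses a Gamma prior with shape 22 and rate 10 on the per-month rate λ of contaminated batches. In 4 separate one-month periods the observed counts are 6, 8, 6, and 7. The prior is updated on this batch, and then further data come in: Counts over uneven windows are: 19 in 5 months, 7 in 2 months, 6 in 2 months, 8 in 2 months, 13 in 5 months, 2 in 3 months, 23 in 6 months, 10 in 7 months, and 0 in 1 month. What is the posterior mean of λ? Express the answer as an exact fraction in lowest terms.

Total count: 6 + 8 + 6 + 7 = 27.
Total exposure: 4 months.
After the first batch: Gamma(22 + 27, 10 + 4) = Gamma(49, 14).
Total count: 19 + 7 + 6 + 8 + 13 + 2 + 23 + 10 + 0 = 88.
Total exposure: 5 + 2 + 2 + 2 + 5 + 3 + 6 + 7 + 1 = 33 months.
After the second batch: Gamma(49 + 88, 14 + 33) = Gamma(137, 47).
Posterior mean = α'/β' = 137/47.

137/47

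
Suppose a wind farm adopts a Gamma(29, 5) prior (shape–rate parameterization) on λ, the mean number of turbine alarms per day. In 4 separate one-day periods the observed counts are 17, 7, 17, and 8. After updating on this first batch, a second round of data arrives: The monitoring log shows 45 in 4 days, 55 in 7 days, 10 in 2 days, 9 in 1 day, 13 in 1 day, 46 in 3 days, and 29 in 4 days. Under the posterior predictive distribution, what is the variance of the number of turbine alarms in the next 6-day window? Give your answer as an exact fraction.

Total count: 17 + 7 + 17 + 8 = 49.
Total exposure: 4 days.
After the first batch: Gamma(29 + 49, 5 + 4) = Gamma(78, 9).
Total count: 45 + 55 + 10 + 9 + 13 + 46 + 29 = 207.
Total exposure: 4 + 7 + 2 + 1 + 1 + 3 + 4 = 22 days.
After the second batch: Gamma(78 + 207, 9 + 22) = Gamma(285, 31).
The posterior predictive for a window of length T is Negative Binomial with variance T·α'·(β'+T)/β'² = 6·285·37/961 = 63270/961.

63270/961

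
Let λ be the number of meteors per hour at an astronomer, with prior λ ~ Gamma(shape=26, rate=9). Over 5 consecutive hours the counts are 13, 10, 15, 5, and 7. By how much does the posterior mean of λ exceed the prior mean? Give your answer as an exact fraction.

Total count: 13 + 10 + 15 + 5 + 7 = 50.
Total exposure: 5 hours.
Posterior: α' = 26 + 50 = 76, β' = 9 + 5 = 14.
Posterior mean = 76/14 = 38/7; prior mean = 26/9 = 26/9. Difference = 38/7 − 26/9 = 160/63.

160/63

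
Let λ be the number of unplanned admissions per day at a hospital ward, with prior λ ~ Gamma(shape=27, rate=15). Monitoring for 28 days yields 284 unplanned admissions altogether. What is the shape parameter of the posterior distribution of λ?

311

Total count 284 over total exposure 28 days.
Conjugate update: add total count to the shape and total exposure to the rate, giving Gamma(311, 43).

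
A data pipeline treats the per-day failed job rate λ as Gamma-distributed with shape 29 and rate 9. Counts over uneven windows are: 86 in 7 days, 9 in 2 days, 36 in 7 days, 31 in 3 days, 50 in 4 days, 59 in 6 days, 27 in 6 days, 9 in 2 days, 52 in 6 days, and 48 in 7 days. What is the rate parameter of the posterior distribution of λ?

59

Total count: 86 + 9 + 36 + 31 + 50 + 59 + 27 + 9 + 52 + 48 = 407.
Total exposure: 7 + 2 + 7 + 3 + 4 + 6 + 6 + 2 + 6 + 7 = 50 days.
Conjugate update: add total count to the shape and total exposure to the rate, giving Gamma(436, 59).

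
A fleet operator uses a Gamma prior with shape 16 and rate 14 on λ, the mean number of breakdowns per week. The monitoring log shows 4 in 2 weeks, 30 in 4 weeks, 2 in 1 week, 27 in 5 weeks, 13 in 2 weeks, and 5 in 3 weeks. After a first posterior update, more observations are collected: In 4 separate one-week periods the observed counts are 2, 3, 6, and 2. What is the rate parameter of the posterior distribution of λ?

35

Total count: 4 + 30 + 2 + 27 + 13 + 5 = 81.
Total exposure: 2 + 4 + 1 + 5 + 2 + 3 = 17 weeks.
After the first batch: Gamma(16 + 81, 14 + 17) = Gamma(97, 31).
Total count: 2 + 3 + 6 + 2 = 13.
Total exposure: 4 weeks.
After the second batch: Gamma(97 + 13, 31 + 4) = Gamma(110, 35).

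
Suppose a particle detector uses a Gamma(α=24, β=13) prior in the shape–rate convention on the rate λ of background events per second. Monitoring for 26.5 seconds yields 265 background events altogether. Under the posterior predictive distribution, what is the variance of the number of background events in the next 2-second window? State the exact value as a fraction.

95948/6241

Total count 265 over total exposure 26.5 seconds.
By Gamma–Poisson conjugacy, the posterior is Gamma(α + Σx, β + Σt) = Gamma(24 + 265, 13 + 26.5) = Gamma(289, 79/2).
The posterior predictive for a window of length T is Negative Binomial with variance T·α'·(β'+T)/β'² = 2·289·(83/2)/(6241/4) = 95948/6241.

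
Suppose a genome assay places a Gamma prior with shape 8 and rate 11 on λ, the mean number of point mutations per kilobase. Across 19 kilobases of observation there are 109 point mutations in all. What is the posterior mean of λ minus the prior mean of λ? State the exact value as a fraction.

Total count 109 over total exposure 19 kilobases.
Posterior: α' = 8 + 109 = 117, β' = 11 + 19 = 30.
Posterior mean = 117/30 = 39/10; prior mean = 8/11 = 8/11. Difference = 39/10 − 8/11 = 349/110.

349/110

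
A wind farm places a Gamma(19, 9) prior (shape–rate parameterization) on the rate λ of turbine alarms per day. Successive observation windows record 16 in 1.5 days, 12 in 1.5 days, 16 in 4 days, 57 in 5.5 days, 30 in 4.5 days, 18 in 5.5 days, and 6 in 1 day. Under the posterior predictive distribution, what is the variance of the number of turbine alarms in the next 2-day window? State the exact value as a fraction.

48024/4225

Total count: 16 + 12 + 16 + 57 + 30 + 18 + 6 = 155.
Total exposure: 1.5 + 1.5 + 4 + 5.5 + 4.5 + 5.5 + 1 = 23.5 days.
Posterior: α' = 19 + 155 = 174, β' = 9 + 23.5 = 65/2.
The posterior predictive for a window of length T is Negative Binomial with variance T·α'·(β'+T)/β'² = 2·174·(69/2)/(4225/4) = 48024/4225.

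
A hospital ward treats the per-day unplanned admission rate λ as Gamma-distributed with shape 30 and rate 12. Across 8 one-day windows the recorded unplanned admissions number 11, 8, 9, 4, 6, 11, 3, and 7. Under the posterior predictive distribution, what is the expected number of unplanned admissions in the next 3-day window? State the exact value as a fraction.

267/20

Total count: 11 + 8 + 9 + 4 + 6 + 11 + 3 + 7 = 59.
Total exposure: 8 days.
Posterior: α' = 30 + 59 = 89, β' = 12 + 8 = 20.
Predictive mean over a 3-day window = T·E[λ|data] = 3·89/20 = 267/20.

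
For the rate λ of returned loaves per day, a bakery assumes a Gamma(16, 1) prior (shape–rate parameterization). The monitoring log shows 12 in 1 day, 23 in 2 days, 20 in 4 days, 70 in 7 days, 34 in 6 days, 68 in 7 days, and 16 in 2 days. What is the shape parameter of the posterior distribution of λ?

Total count: 12 + 23 + 20 + 70 + 34 + 68 + 16 = 243.
Total exposure: 1 + 2 + 4 + 7 + 6 + 7 + 2 = 29 days.
Gamma(α, β) with Poisson data over total exposure Σt gives posterior Gamma(α+Σx, β+Σt) = Gamma(259, 30).

259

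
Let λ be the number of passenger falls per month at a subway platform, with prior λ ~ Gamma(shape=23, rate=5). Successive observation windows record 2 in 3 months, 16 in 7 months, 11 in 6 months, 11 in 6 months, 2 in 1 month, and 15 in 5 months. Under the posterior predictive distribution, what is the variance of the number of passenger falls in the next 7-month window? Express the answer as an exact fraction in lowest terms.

22400/1089

Total count: 2 + 16 + 11 + 11 + 2 + 15 = 57.
Total exposure: 3 + 7 + 6 + 6 + 1 + 5 = 28 months.
By Gamma–Poisson conjugacy, the posterior is Gamma(α + Σx, β + Σt) = Gamma(23 + 57, 5 + 28) = Gamma(80, 33).
The posterior predictive for a window of length T is Negative Binomial with variance T·α'·(β'+T)/β'² = 7·80·40/1089 = 22400/1089.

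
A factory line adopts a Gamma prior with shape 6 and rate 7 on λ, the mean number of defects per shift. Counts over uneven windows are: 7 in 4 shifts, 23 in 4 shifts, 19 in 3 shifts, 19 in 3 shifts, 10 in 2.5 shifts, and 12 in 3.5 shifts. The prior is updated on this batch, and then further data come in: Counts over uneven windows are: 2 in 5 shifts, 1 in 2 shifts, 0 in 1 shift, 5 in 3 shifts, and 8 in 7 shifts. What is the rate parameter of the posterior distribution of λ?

45

Total count: 7 + 23 + 19 + 19 + 10 + 12 = 90.
Total exposure: 4 + 4 + 3 + 3 + 2.5 + 3.5 = 20 shifts.
After the first batch: Gamma(6 + 90, 7 + 20) = Gamma(96, 27).
Total count: 2 + 1 + 0 + 5 + 8 = 16.
Total exposure: 5 + 2 + 1 + 3 + 7 = 18 shifts.
After the second batch: Gamma(96 + 16, 27 + 18) = Gamma(112, 45).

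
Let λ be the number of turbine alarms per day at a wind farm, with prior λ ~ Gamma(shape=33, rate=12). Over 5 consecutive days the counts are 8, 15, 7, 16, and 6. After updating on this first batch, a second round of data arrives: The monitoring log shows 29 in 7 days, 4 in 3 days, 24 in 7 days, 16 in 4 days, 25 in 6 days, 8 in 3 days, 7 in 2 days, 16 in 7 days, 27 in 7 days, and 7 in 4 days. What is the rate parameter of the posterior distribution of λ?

Total count: 8 + 15 + 7 + 16 + 6 = 52.
Total exposure: 5 days.
After the first batch: Gamma(33 + 52, 12 + 5) = Gamma(85, 17).
Total count: 29 + 4 + 24 + 16 + 25 + 8 + 7 + 16 + 27 + 7 = 163.
Total exposure: 7 + 3 + 7 + 4 + 6 + 3 + 2 + 7 + 7 + 4 = 50 days.
After the second batch: Gamma(85 + 163, 17 + 50) = Gamma(248, 67).

67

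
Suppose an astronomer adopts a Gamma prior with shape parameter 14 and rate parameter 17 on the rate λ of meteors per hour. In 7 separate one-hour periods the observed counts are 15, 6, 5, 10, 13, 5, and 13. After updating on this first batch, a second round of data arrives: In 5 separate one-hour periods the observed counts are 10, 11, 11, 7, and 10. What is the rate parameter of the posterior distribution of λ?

29

Total count: 15 + 6 + 5 + 10 + 13 + 5 + 13 = 67.
Total exposure: 7 hours.
After the first batch: Gamma(14 + 67, 17 + 7) = Gamma(81, 24).
Total count: 10 + 11 + 11 + 7 + 10 = 49.
Total exposure: 5 hours.
After the second batch: Gamma(81 + 49, 24 + 5) = Gamma(130, 29).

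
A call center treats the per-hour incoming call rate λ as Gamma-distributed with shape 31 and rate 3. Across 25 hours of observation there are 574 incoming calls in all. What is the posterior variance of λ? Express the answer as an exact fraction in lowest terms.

Total count 574 over total exposure 25 hours.
Gamma(α, β) with Poisson data over total exposure Σt gives posterior Gamma(α+Σx, β+Σt) = Gamma(605, 28).
Posterior variance = α'/β'² = 605/784.

605/784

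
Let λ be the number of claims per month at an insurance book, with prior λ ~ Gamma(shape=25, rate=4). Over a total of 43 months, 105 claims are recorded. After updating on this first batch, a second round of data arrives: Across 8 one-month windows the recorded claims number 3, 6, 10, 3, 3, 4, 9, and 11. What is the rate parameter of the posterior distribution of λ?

Total count 105 over total exposure 43 months.
After the first batch: Gamma(25 + 105, 4 + 43) = Gamma(130, 47).
Total count: 3 + 6 + 10 + 3 + 3 + 4 + 9 + 11 = 49.
Total exposure: 8 months.
After the second batch: Gamma(130 + 49, 47 + 8) = Gamma(179, 55).

55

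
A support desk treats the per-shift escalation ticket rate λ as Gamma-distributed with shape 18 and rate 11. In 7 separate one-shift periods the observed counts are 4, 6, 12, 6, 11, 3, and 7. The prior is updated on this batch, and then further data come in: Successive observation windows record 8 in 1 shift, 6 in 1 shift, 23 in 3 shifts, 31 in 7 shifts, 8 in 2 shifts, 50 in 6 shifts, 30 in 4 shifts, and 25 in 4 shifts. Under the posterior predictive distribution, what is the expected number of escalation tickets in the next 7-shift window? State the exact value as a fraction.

868/23

Total count: 4 + 6 + 12 + 6 + 11 + 3 + 7 = 49.
Total exposure: 7 shifts.
After the first batch: Gamma(18 + 49, 11 + 7) = Gamma(67, 18).
Total count: 8 + 6 + 23 + 31 + 8 + 50 + 30 + 25 = 181.
Total exposure: 1 + 1 + 3 + 7 + 2 + 6 + 4 + 4 = 28 shifts.
After the second batch: Gamma(67 + 181, 18 + 28) = Gamma(248, 46).
Predictive mean over a 7-shift window = T·E[λ|data] = 7·248/46 = 868/23.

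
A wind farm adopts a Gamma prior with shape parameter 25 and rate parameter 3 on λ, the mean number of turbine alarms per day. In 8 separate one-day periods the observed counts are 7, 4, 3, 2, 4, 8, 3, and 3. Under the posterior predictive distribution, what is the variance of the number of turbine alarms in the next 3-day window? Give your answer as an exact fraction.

Total count: 7 + 4 + 3 + 2 + 4 + 8 + 3 + 3 = 34.
Total exposure: 8 days.
The Gamma prior is conjugate for the Poisson rate, so λ | data ~ Gamma(25+34, 3+8) = Gamma(59, 11).
The posterior predictive for a window of length T is Negative Binomial with variance T·α'·(β'+T)/β'² = 3·59·14/121 = 2478/121.

2478/121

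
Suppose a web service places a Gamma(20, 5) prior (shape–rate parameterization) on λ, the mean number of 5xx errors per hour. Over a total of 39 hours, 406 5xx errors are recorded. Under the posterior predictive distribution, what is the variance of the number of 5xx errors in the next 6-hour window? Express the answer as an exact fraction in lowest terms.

15975/242

Total count 406 over total exposure 39 hours.
Conjugate update: add total count to the shape and total exposure to the rate, giving Gamma(426, 44).
The posterior predictive for a window of length T is Negative Binomial with variance T·α'·(β'+T)/β'² = 6·426·50/1936 = 15975/242.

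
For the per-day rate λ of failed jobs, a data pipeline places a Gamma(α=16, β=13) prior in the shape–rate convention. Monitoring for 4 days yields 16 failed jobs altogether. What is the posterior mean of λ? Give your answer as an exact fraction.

32/17

Total count 16 over total exposure 4 days.
Gamma(α, β) with Poisson data over total exposure Σt gives posterior Gamma(α+Σx, β+Σt) = Gamma(32, 17).
Posterior mean = α'/β' = 32/17.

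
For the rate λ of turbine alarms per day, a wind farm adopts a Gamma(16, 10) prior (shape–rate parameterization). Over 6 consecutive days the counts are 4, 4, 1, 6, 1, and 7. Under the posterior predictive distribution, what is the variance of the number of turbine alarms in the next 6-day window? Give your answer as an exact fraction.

1287/64

Total count: 4 + 4 + 1 + 6 + 1 + 7 = 23.
Total exposure: 6 days.
By Gamma–Poisson conjugacy, the posterior is Gamma(α + Σx, β + Σt) = Gamma(16 + 23, 10 + 6) = Gamma(39, 16).
The posterior predictive for a window of length T is Negative Binomial with variance T·α'·(β'+T)/β'² = 6·39·22/256 = 1287/64.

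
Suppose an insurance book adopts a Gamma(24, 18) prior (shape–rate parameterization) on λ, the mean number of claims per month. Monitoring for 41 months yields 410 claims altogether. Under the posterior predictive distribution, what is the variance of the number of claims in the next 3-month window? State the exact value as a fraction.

80724/3481

Total count 410 over total exposure 41 months.
The Gamma prior is conjugate for the Poisson rate, so λ | data ~ Gamma(24+410, 18+41) = Gamma(434, 59).
The posterior predictive for a window of length T is Negative Binomial with variance T·α'·(β'+T)/β'² = 3·434·62/3481 = 80724/3481.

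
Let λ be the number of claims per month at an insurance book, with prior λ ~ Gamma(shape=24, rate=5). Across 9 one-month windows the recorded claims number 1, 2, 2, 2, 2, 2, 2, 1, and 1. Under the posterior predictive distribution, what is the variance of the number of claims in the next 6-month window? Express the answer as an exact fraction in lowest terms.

1170/49

Total count: 1 + 2 + 2 + 2 + 2 + 2 + 2 + 1 + 1 = 15.
Total exposure: 9 months.
By Gamma–Poisson conjugacy, the posterior is Gamma(α + Σx, β + Σt) = Gamma(24 + 15, 5 + 9) = Gamma(39, 14).
The posterior predictive for a window of length T is Negative Binomial with variance T·α'·(β'+T)/β'² = 6·39·20/196 = 1170/49.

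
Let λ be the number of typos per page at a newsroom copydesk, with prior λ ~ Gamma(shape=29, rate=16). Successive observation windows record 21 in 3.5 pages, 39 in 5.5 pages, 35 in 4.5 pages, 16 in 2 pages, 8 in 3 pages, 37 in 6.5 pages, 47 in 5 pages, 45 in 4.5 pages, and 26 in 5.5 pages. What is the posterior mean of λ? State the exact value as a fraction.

303/56

Total count: 21 + 39 + 35 + 16 + 8 + 37 + 47 + 45 + 26 = 274.
Total exposure: 3.5 + 5.5 + 4.5 + 2 + 3 + 6.5 + 5 + 4.5 + 5.5 = 40 pages.
Gamma(α, β) with Poisson data over total exposure Σt gives posterior Gamma(α+Σx, β+Σt) = Gamma(303, 56).
Posterior mean = α'/β' = 303/56.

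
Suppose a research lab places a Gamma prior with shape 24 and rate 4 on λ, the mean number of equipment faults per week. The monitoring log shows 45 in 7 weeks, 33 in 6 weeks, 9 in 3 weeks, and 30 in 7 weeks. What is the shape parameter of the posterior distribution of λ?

Total count: 45 + 33 + 9 + 30 = 117.
Total exposure: 7 + 6 + 3 + 7 = 23 weeks.
Conjugate update: add total count to the shape and total exposure to the rate, giving Gamma(141, 27).

141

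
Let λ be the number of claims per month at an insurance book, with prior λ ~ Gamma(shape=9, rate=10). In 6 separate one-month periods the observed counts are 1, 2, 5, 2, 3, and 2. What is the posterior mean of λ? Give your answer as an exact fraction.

3/2

Total count: 1 + 2 + 5 + 2 + 3 + 2 = 15.
Total exposure: 6 months.
Gamma(α, β) with Poisson data over total exposure Σt gives posterior Gamma(α+Σx, β+Σt) = Gamma(24, 16).
Posterior mean = α'/β' = 24/16 = 3/2.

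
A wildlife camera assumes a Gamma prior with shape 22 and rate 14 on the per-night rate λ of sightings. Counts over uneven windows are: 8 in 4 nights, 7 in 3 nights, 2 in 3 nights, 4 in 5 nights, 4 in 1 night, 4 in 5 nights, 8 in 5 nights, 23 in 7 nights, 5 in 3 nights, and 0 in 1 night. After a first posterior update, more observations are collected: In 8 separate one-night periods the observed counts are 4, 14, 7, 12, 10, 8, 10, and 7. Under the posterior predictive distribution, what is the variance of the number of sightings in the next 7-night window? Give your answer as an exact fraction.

73458/3481

Total count: 8 + 7 + 2 + 4 + 4 + 4 + 8 + 23 + 5 + 0 = 65.
Total exposure: 4 + 3 + 3 + 5 + 1 + 5 + 5 + 7 + 3 + 1 = 37 nights.
After the first batch: Gamma(22 + 65, 14 + 37) = Gamma(87, 51).
Total count: 4 + 14 + 7 + 12 + 10 + 8 + 10 + 7 = 72.
Total exposure: 8 nights.
After the second batch: Gamma(87 + 72, 51 + 8) = Gamma(159, 59).
The posterior predictive for a window of length T is Negative Binomial with variance T·α'·(β'+T)/β'² = 7·159·66/3481 = 73458/3481.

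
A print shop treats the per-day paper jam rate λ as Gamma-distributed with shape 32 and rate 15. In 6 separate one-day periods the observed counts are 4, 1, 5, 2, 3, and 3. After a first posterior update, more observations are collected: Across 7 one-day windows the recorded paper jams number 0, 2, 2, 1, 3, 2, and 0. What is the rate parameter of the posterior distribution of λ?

28

Total count: 4 + 1 + 5 + 2 + 3 + 3 = 18.
Total exposure: 6 days.
After the first batch: Gamma(32 + 18, 15 + 6) = Gamma(50, 21).
Total count: 0 + 2 + 2 + 1 + 3 + 2 + 0 = 10.
Total exposure: 7 days.
After the second batch: Gamma(50 + 10, 21 + 7) = Gamma(60, 28).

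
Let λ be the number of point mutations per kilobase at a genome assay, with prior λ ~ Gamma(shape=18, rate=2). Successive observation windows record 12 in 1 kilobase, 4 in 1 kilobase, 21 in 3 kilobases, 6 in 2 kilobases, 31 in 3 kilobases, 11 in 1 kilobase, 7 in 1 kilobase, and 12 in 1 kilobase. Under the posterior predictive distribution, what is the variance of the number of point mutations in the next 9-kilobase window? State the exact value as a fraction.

Total count: 12 + 4 + 21 + 6 + 31 + 11 + 7 + 12 = 104.
Total exposure: 1 + 1 + 3 + 2 + 3 + 1 + 1 + 1 = 13 kilobases.
Conjugate update: add total count to the shape and total exposure to the rate, giving Gamma(122, 15).
The posterior predictive for a window of length T is Negative Binomial with variance T·α'·(β'+T)/β'² = 9·122·24/225 = 2928/25.

2928/25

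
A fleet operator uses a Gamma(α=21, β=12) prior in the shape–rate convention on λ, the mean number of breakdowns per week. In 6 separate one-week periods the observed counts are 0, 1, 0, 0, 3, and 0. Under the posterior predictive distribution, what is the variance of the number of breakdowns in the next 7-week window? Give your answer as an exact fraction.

4375/324

Total count: 0 + 1 + 0 + 0 + 3 + 0 = 4.
Total exposure: 6 weeks.
The Gamma prior is conjugate for the Poisson rate, so λ | data ~ Gamma(21+4, 12+6) = Gamma(25, 18).
The posterior predictive for a window of length T is Negative Binomial with variance T·α'·(β'+T)/β'² = 7·25·25/324 = 4375/324.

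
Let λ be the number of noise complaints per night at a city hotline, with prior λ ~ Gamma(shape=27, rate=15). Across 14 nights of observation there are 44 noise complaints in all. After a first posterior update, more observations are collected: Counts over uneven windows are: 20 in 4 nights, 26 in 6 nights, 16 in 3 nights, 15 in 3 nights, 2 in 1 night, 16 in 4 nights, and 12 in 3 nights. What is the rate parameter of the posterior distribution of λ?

53

Total count 44 over total exposure 14 nights.
After the first batch: Gamma(27 + 44, 15 + 14) = Gamma(71, 29).
Total count: 20 + 26 + 16 + 15 + 2 + 16 + 12 = 107.
Total exposure: 4 + 6 + 3 + 3 + 1 + 4 + 3 = 24 nights.
After the second batch: Gamma(71 + 107, 29 + 24) = Gamma(178, 53).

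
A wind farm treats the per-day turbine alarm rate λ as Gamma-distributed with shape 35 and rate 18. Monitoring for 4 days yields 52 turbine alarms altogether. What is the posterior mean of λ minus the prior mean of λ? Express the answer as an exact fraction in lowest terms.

199/99

Total count 52 over total exposure 4 days.
The Gamma prior is conjugate for the Poisson rate, so λ | data ~ Gamma(35+52, 18+4) = Gamma(87, 22).
Posterior mean = 87/22 = 87/22; prior mean = 35/18 = 35/18. Difference = 87/22 − 35/18 = 199/99.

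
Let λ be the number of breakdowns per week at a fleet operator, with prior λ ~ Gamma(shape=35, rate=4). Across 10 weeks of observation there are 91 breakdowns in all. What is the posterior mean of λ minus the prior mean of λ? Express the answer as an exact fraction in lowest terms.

1/4

Total count 91 over total exposure 10 weeks.
Posterior: α' = 35 + 91 = 126, β' = 4 + 10 = 14.
Posterior mean = 126/14 = 9; prior mean = 35/4 = 35/4. Difference = 9 − 35/4 = 1/4.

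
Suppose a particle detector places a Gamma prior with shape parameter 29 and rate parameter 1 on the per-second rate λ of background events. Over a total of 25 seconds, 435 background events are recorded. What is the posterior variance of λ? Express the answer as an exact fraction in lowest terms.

116/169

Total count 435 over total exposure 25 seconds.
Gamma(α, β) with Poisson data over total exposure Σt gives posterior Gamma(α+Σx, β+Σt) = Gamma(464, 26).
Posterior variance = α'/β'² = 464/676 = 116/169.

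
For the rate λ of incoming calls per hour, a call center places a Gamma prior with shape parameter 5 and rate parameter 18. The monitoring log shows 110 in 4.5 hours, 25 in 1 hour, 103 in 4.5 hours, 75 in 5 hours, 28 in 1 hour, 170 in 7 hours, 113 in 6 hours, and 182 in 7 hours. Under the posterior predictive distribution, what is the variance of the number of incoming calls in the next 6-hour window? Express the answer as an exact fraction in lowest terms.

8110/81

Total count: 110 + 25 + 103 + 75 + 28 + 170 + 113 + 182 = 806.
Total exposure: 4.5 + 1 + 4.5 + 5 + 1 + 7 + 6 + 7 = 36 hours.
Posterior: α' = 5 + 806 = 811, β' = 18 + 36 = 54.
The posterior predictive for a window of length T is Negative Binomial with variance T·α'·(β'+T)/β'² = 6·811·60/2916 = 8110/81.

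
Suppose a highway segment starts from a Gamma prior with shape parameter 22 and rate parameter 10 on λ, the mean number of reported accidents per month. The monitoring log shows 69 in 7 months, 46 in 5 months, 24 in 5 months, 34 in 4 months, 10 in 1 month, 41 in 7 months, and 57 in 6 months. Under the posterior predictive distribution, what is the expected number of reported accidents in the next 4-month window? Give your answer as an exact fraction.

Total count: 69 + 46 + 24 + 34 + 10 + 41 + 57 = 281.
Total exposure: 7 + 5 + 5 + 4 + 1 + 7 + 6 = 35 months.
Conjugate update: add total count to the shape and total exposure to the rate, giving Gamma(303, 45).
Predictive mean over a 4-month window = T·E[λ|data] = 4·303/45 = 404/15.

404/15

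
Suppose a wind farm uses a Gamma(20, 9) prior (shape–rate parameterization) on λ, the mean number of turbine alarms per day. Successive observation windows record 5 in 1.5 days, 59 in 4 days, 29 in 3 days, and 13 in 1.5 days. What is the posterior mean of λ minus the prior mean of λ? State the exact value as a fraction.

Total count: 5 + 59 + 29 + 13 = 106.
Total exposure: 1.5 + 4 + 3 + 1.5 = 10 days.
Posterior: α' = 20 + 106 = 126, β' = 9 + 10 = 19.
Posterior mean = 126/19 = 126/19; prior mean = 20/9 = 20/9. Difference = 126/19 − 20/9 = 754/171.

754/171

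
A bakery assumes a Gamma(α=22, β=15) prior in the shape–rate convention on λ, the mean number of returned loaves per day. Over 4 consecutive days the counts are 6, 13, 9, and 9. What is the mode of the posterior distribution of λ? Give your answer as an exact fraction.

Total count: 6 + 13 + 9 + 9 = 37.
Total exposure: 4 days.
The Gamma prior is conjugate for the Poisson rate, so λ | data ~ Gamma(22+37, 15+4) = Gamma(59, 19).
Posterior mode = (α'−1)/β' = 58/19.

58/19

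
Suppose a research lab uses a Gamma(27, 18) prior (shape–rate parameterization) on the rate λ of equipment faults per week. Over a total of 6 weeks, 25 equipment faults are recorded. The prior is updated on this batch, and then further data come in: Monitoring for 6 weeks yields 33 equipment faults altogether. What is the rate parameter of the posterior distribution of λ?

30

Total count 25 over total exposure 6 weeks.
After the first batch: Gamma(27 + 25, 18 + 6) = Gamma(52, 24).
Total count 33 over total exposure 6 weeks.
After the second batch: Gamma(52 + 33, 24 + 6) = Gamma(85, 30).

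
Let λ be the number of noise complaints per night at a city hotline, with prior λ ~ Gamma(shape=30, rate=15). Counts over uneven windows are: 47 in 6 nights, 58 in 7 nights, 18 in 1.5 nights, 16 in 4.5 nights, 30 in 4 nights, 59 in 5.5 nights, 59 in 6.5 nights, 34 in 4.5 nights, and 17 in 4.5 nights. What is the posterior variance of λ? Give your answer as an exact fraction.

Total count: 47 + 58 + 18 + 16 + 30 + 59 + 59 + 34 + 17 = 338.
Total exposure: 6 + 7 + 1.5 + 4.5 + 4 + 5.5 + 6.5 + 4.5 + 4.5 = 44 nights.
Posterior: α' = 30 + 338 = 368, β' = 15 + 44 = 59.
Posterior variance = α'/β'² = 368/3481.

368/3481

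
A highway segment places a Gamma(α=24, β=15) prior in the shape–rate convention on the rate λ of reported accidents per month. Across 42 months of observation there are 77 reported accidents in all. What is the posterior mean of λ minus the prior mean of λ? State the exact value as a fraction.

49/285

Total count 77 over total exposure 42 months.
Posterior: α' = 24 + 77 = 101, β' = 15 + 42 = 57.
Posterior mean = 101/57 = 101/57; prior mean = 24/15 = 8/5. Difference = 101/57 − 8/5 = 49/285.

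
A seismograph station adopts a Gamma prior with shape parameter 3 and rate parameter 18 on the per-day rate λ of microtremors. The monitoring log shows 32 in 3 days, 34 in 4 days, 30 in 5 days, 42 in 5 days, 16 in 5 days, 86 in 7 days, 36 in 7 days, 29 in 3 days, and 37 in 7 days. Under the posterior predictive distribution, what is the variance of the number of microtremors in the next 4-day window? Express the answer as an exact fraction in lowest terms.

Total count: 32 + 34 + 30 + 42 + 16 + 86 + 36 + 29 + 37 = 342.
Total exposure: 3 + 4 + 5 + 5 + 5 + 7 + 7 + 3 + 7 = 46 days.
Conjugate update: add total count to the shape and total exposure to the rate, giving Gamma(345, 64).
The posterior predictive for a window of length T is Negative Binomial with variance T·α'·(β'+T)/β'² = 4·345·68/4096 = 5865/256.

5865/256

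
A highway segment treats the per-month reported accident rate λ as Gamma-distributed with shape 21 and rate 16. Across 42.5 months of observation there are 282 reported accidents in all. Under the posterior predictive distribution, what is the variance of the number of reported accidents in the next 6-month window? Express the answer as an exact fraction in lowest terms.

17372/507

Total count 282 over total exposure 42.5 months.
Posterior: α' = 21 + 282 = 303, β' = 16 + 42.5 = 117/2.
The posterior predictive for a window of length T is Negative Binomial with variance T·α'·(β'+T)/β'² = 6·303·(129/2)/(13689/4) = 17372/507.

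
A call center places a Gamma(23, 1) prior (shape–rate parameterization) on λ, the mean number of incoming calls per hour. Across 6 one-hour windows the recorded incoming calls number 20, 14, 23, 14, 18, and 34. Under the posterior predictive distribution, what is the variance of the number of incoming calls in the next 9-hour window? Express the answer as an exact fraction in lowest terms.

Total count: 20 + 14 + 23 + 14 + 18 + 34 = 123.
Total exposure: 6 hours.
By Gamma–Poisson conjugacy, the posterior is Gamma(α + Σx, β + Σt) = Gamma(23 + 123, 1 + 6) = Gamma(146, 7).
The posterior predictive for a window of length T is Negative Binomial with variance T·α'·(β'+T)/β'² = 9·146·16/49 = 21024/49.

21024/49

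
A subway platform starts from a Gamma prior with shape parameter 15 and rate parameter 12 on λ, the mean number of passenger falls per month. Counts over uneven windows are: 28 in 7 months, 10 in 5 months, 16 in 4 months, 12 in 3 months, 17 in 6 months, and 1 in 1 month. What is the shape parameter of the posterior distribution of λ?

Total count: 28 + 10 + 16 + 12 + 17 + 1 = 84.
Total exposure: 7 + 5 + 4 + 3 + 6 + 1 = 26 months.
Conjugate update: add total count to the shape and total exposure to the rate, giving Gamma(99, 38).

99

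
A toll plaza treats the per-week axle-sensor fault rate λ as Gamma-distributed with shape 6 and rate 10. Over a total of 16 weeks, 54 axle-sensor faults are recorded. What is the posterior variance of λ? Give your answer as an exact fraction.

15/169

Total count 54 over total exposure 16 weeks.
Posterior: α' = 6 + 54 = 60, β' = 10 + 16 = 26.
Posterior variance = α'/β'² = 60/676 = 15/169.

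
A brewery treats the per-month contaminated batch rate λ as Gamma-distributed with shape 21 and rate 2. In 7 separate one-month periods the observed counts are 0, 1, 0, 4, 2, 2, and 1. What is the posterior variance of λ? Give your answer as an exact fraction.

31/81

Total count: 0 + 1 + 0 + 4 + 2 + 2 + 1 = 10.
Total exposure: 7 months.
Posterior: α' = 21 + 10 = 31, β' = 2 + 7 = 9.
Posterior variance = α'/β'² = 31/81.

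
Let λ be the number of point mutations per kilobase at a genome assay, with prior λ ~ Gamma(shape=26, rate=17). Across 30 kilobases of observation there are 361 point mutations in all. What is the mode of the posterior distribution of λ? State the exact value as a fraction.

386/47

Total count 361 over total exposure 30 kilobases.
Conjugate update: add total count to the shape and total exposure to the rate, giving Gamma(387, 47).
Posterior mode = (α'−1)/β' = 386/47.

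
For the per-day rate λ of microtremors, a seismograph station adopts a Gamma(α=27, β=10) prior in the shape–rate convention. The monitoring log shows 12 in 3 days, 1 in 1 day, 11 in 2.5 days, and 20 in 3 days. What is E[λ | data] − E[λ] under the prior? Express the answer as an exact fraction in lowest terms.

367/390

Total count: 12 + 1 + 11 + 20 = 44.
Total exposure: 3 + 1 + 2.5 + 3 = 9.5 days.
Gamma(α, β) with Poisson data over total exposure Σt gives posterior Gamma(α+Σx, β+Σt) = Gamma(71, 39/2).
Posterior mean = 71/(39/2) = 142/39; prior mean = 27/10 = 27/10. Difference = 142/39 − 27/10 = 367/390.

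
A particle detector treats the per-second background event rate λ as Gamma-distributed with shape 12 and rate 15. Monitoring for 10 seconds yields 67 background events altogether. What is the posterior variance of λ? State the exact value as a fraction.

79/625

Total count 67 over total exposure 10 seconds.
The Gamma prior is conjugate for the Poisson rate, so λ | data ~ Gamma(12+67, 15+10) = Gamma(79, 25).
Posterior variance = α'/β'² = 79/625.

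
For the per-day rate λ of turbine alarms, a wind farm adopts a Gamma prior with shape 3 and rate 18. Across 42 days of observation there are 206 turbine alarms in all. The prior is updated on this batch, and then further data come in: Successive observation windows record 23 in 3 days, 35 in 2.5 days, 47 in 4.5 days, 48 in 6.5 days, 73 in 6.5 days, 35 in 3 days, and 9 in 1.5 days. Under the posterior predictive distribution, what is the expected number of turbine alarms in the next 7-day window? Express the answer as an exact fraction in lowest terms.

Total count 206 over total exposure 42 days.
After the first batch: Gamma(3 + 206, 18 + 42) = Gamma(209, 60).
Total count: 23 + 35 + 47 + 48 + 73 + 35 + 9 = 270.
Total exposure: 3 + 2.5 + 4.5 + 6.5 + 6.5 + 3 + 1.5 = 27.5 days.
After the second batch: Gamma(209 + 270, 60 + 27.5) = Gamma(479, 175/2).
Predictive mean over a 7-day window = T·E[λ|data] = 7·479/(175/2) = 958/25.

958/25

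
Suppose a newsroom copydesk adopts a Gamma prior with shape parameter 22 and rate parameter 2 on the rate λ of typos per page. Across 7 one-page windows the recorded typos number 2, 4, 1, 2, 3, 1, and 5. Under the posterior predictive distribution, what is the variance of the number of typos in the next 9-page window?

80

Total count: 2 + 4 + 1 + 2 + 3 + 1 + 5 = 18.
Total exposure: 7 pages.
Gamma(α, β) with Poisson data over total exposure Σt gives posterior Gamma(α+Σx, β+Σt) = Gamma(40, 9).
The posterior predictive for a window of length T is Negative Binomial with variance T·α'·(β'+T)/β'² = 9·40·18/81 = 80.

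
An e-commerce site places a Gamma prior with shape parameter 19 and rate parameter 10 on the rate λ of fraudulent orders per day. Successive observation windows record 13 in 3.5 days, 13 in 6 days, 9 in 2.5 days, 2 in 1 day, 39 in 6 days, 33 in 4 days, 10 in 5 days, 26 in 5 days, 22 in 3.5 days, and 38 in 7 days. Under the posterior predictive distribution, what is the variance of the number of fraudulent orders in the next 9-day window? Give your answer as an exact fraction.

504000/11449

Total count: 13 + 13 + 9 + 2 + 39 + 33 + 10 + 26 + 22 + 38 = 205.
Total exposure: 3.5 + 6 + 2.5 + 1 + 6 + 4 + 5 + 5 + 3.5 + 7 = 43.5 days.
Conjugate update: add total count to the shape and total exposure to the rate, giving Gamma(224, 107/2).
The posterior predictive for a window of length T is Negative Binomial with variance T·α'·(β'+T)/β'² = 9·224·(125/2)/(11449/4) = 504000/11449.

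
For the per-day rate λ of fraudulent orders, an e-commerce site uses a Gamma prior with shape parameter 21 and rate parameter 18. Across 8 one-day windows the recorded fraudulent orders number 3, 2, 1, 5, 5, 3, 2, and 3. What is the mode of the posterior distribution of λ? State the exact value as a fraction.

Total count: 3 + 2 + 1 + 5 + 5 + 3 + 2 + 3 = 24.
Total exposure: 8 days.
The Gamma prior is conjugate for the Poisson rate, so λ | data ~ Gamma(21+24, 18+8) = Gamma(45, 26).
Posterior mode = (α'−1)/β' = 44/26 = 22/13.

22/13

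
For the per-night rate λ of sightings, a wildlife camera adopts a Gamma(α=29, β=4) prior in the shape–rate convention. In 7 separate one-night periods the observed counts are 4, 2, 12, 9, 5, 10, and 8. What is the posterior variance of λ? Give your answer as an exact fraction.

Total count: 4 + 2 + 12 + 9 + 5 + 10 + 8 = 50.
Total exposure: 7 nights.
Gamma(α, β) with Poisson data over total exposure Σt gives posterior Gamma(α+Σx, β+Σt) = Gamma(79, 11).
Posterior variance = α'/β'² = 79/121.

79/121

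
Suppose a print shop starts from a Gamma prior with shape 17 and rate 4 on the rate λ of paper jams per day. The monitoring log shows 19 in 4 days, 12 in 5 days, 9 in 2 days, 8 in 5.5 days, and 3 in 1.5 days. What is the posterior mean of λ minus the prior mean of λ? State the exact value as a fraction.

-51/44

Total count: 19 + 12 + 9 + 8 + 3 = 51.
Total exposure: 4 + 5 + 2 + 5.5 + 1.5 = 18 days.
Conjugate update: add total count to the shape and total exposure to the rate, giving Gamma(68, 22).
Posterior mean = 68/22 = 34/11; prior mean = 17/4 = 17/4. Difference = 34/11 − 17/4 = -51/44.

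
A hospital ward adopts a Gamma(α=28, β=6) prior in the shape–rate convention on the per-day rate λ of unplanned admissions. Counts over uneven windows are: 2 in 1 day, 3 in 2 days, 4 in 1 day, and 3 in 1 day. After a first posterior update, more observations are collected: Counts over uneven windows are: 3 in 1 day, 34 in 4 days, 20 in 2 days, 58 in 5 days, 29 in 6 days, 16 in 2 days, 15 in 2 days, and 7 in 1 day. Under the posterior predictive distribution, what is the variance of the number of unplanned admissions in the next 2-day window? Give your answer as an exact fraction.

3996/289

Total count: 2 + 3 + 4 + 3 = 12.
Total exposure: 1 + 2 + 1 + 1 = 5 days.
After the first batch: Gamma(28 + 12, 6 + 5) = Gamma(40, 11).
Total count: 3 + 34 + 20 + 58 + 29 + 16 + 15 + 7 = 182.
Total exposure: 1 + 4 + 2 + 5 + 6 + 2 + 2 + 1 = 23 days.
After the second batch: Gamma(40 + 182, 11 + 23) = Gamma(222, 34).
The posterior predictive for a window of length T is Negative Binomial with variance T·α'·(β'+T)/β'² = 2·222·36/1156 = 3996/289.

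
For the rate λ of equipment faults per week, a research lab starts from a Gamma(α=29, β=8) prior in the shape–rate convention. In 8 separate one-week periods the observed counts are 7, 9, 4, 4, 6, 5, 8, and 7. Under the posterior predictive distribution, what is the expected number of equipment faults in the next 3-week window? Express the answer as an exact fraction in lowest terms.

237/16

Total count: 7 + 9 + 4 + 4 + 6 + 5 + 8 + 7 = 50.
Total exposure: 8 weeks.
Conjugate update: add total count to the shape and total exposure to the rate, giving Gamma(79, 16).
Predictive mean over a 3-week window = T·E[λ|data] = 3·79/16 = 237/16.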